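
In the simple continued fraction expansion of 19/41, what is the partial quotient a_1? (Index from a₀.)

2

19 = 0·41 + 19   →  a_0 = 0
41 = 2·19 + 3   →  a_1 = 2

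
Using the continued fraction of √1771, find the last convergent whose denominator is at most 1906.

42462/1009

√1771 = [42; 12, 84, …] (period length 2).
Convergents:
  p_0/q_0 = 42/1
  p_1/q_1 = 505/12
  p_2/q_2 = 42462/1009
  p_3/q_3 = 510049/12120
q_2 = 1009 ≤ 1906 < 12120 = q_3, so the answer is 42462/1009.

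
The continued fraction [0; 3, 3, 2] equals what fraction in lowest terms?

Using pₖ = aₖpₖ₋₁ + pₖ₋₂ and qₖ = aₖqₖ₋₁ + qₖ₋₂:
  k=0: a=0, p=0, q=1
  k=1: a=3, p=1, q=3
  k=2: a=3, p=3, q=10
  k=3: a=2, p=7, q=23

7/23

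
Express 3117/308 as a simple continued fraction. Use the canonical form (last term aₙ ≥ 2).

[10; 8, 3, 12]

3117 = 10×308 + 37
308 = 8×37 + 12
37 = 3×12 + 1
12 = 12×1 + 0  (stop)
So 3117/308 = [10; 8, 3, 12].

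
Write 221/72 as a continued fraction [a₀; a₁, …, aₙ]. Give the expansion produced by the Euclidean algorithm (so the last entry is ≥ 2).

[3; 14, 2, 2]

221 = 3·72 + 5
72 = 14·5 + 2
5 = 2·2 + 1
2 = 2·1 + 0  (stop)
So 221/72 = [3; 14, 2, 2].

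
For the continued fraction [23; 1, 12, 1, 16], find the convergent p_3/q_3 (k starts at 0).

335/14

Using pₖ = aₖpₖ₋₁ + pₖ₋₂, qₖ = aₖqₖ₋₁ + qₖ₋₂ (with p₋₁=1, p₋₂=0, q₋₁=0, q₋₂=1):
  k=0: a=23, p=23, q=1
  k=1: a=1, p=24, q=1
  k=2: a=12, p=311, q=13
  k=3: a=1, p=335, q=14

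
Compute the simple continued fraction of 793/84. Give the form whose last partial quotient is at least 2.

[9; 2, 3, 1, 2, 3]

793 = 9·84 + 37
84 = 2·37 + 10
37 = 3·10 + 7
10 = 1·7 + 3
7 = 2·3 + 1
3 = 3·1 + 0  (stop)
So 793/84 = [9; 2, 3, 1, 2, 3].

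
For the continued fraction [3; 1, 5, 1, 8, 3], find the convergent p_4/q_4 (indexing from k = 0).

Using pₖ = aₖpₖ₋₁ + pₖ₋₂, qₖ = aₖqₖ₋₁ + qₖ₋₂ (with p₋₁=1, p₋₂=0, q₋₁=0, q₋₂=1):
  k=0: a=3, p=3, q=1
  k=1: a=1, p=4, q=1
  k=2: a=5, p=23, q=6
  k=3: a=1, p=27, q=7
  k=4: a=8, p=239, q=62

239/62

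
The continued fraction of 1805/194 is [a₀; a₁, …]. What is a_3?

1805 = 9·194 + 59   →  a_0 = 9
194 = 3·59 + 17   →  a_1 = 3
59 = 3·17 + 8   →  a_2 = 3
17 = 2·8 + 1   →  a_3 = 2

2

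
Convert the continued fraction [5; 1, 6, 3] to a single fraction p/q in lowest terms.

129/22

Using pₖ = aₖpₖ₋₁ + pₖ₋₂ and qₖ = aₖqₖ₋₁ + qₖ₋₂:
  k=0: a=5, p=5, q=1
  k=1: a=1, p=6, q=1
  k=2: a=6, p=41, q=7
  k=3: a=3, p=129, q=22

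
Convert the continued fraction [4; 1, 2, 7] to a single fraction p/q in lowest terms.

Fold from the inside: start with 7/1.
  2 + 1/7 = 15/7
  1 + 7/15 = 22/15
  4 + 15/22 = 103/22

103/22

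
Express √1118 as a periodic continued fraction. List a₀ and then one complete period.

a₀ = ⌊√1118⌋ = 33.
With m₀=0, d₀=1 and mₖ₊₁ = dₖaₖ − mₖ, dₖ₊₁ = (n − mₖ₊₁²)/dₖ, aₖ₊₁ = ⌊(a₀+mₖ₊₁)/dₖ₊₁⌋:
  k=1: m=33, d=29, a=2
  k=2: m=25, d=17, a=3
  k=3: m=26, d=26, a=2
  k=4: m=26, d=17, a=3
  k=5: m=25, d=29, a=2
  k=6: m=33, d=1, a=66
d=1 and a=2a₀=66 at k=6, so the next step gives (m, d) = (33, 29) again — its k=1 value — and the period has length 6.

[33; 2, 3, 2, 3, 2, 66]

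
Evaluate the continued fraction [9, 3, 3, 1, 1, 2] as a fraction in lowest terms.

Using pₖ = aₖpₖ₋₁ + pₖ₋₂ and qₖ = aₖqₖ₋₁ + qₖ₋₂:
  k=0: a=9, p=9, q=1
  k=1: a=3, p=28, q=3
  k=2: a=3, p=93, q=10
  k=3: a=1, p=121, q=13
  k=4: a=1, p=214, q=23
  k=5: a=2, p=549, q=59

549/59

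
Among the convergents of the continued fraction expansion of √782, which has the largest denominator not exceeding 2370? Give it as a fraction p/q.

√782 = [27; 1, 26, 1, 54, …] (period length 4).
Convergents:
  p_0/q_0 = 27/1
  p_1/q_1 = 28/1
  p_2/q_2 = 755/27
  p_3/q_3 = 783/28
  p_4/q_4 = 43037/1539
  p_5/q_5 = 43820/1567
  p_6/q_6 = 1182357/42281
q_5 = 1567 ≤ 2370 < 42281 = q_6, so the answer is 43820/1567.

43820/1567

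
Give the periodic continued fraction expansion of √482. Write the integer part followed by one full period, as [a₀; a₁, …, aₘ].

a₀ = ⌊√482⌋ = 21.
With m₀=0, d₀=1 and mₖ₊₁ = dₖaₖ − mₖ, dₖ₊₁ = (n − mₖ₊₁²)/dₖ, aₖ₊₁ = ⌊(a₀+mₖ₊₁)/dₖ₊₁⌋:
  k=1: m=21, d=41, a=1
  k=2: m=20, d=2, a=20
  k=3: m=20, d=41, a=1
  k=4: m=21, d=1, a=42
d=1 and a=2a₀=42 at k=4, so the next step gives (m, d) = (21, 41) again — its k=1 value — and the period has length 4.

[21; 1, 20, 1, 42]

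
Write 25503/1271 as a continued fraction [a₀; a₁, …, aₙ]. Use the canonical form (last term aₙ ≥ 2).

25503 = 20*1271 + 83
1271 = 15*83 + 26
83 = 3*26 + 5
26 = 5*5 + 1
5 = 5*1 + 0  (stop)
So 25503/1271 = [20; 15, 3, 5, 5].

[20; 15, 3, 5, 5]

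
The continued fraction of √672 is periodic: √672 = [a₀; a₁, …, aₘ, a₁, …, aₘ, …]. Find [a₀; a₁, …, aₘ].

a₀ = ⌊√672⌋ = 25.
With m₀=0, d₀=1 and mₖ₊₁ = dₖaₖ − mₖ, dₖ₊₁ = (n − mₖ₊₁²)/dₖ, aₖ₊₁ = ⌊(a₀+mₖ₊₁)/dₖ₊₁⌋:
  k=1: m=25, d=47, a=1
  k=2: m=22, d=4, a=11
  k=3: m=22, d=47, a=1
  k=4: m=25, d=1, a=50
d=1 and a=2a₀=50 at k=4, so the next step gives (m, d) = (25, 47) again — its k=1 value — and the period has length 4.

[25; 1, 11, 1, 50]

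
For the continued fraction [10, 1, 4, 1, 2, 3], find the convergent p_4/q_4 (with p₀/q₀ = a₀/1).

184/17

Using pₖ = aₖpₖ₋₁ + pₖ₋₂, qₖ = aₖqₖ₋₁ + qₖ₋₂ (with p₋₁=1, p₋₂=0, q₋₁=0, q₋₂=1):
  k=0: a=10, p=10, q=1
  k=1: a=1, p=11, q=1
  k=2: a=4, p=54, q=5
  k=3: a=1, p=65, q=6
  k=4: a=2, p=184, q=17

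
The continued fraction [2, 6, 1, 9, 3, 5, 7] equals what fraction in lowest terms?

17560/8187

Fold from the inside: start with 7/1.
  5 + 1/7 = 36/7
  3 + 7/36 = 115/36
  9 + 36/115 = 1071/115
  1 + 115/1071 = 1186/1071
  6 + 1071/1186 = 8187/1186
  2 + 1186/8187 = 17560/8187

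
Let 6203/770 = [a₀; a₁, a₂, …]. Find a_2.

6203 = 8·770 + 43   →  a_0 = 8
770 = 17·43 + 39   →  a_1 = 17
43 = 1·39 + 4   →  a_2 = 1

1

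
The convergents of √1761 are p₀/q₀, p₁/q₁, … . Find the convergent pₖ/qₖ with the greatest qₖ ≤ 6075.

98658/2351

√1761 = [41; 1, 26, 1, 82, …] (period length 4).
Convergents:
  p_0/q_0 = 41/1
  p_1/q_1 = 42/1
  p_2/q_2 = 1133/27
  p_3/q_3 = 1175/28
  p_4/q_4 = 97483/2323
  p_5/q_5 = 98658/2351
  p_6/q_6 = 2662591/63449
q_5 = 2351 ≤ 6075 < 63449 = q_6, so the answer is 98658/2351.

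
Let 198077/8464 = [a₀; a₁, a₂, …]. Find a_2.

198077 = 23·8464 + 3405   →  a_0 = 23
8464 = 2·3405 + 1654   →  a_1 = 2
3405 = 2·1654 + 97   →  a_2 = 2

2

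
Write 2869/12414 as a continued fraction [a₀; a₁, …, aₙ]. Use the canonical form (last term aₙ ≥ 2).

2869 = 0·12414 + 2869
12414 = 4·2869 + 938
2869 = 3·938 + 55
938 = 17·55 + 3
55 = 18·3 + 1
3 = 3·1 + 0  (stop)
So 2869/12414 = [0; 4, 3, 17, 18, 3].

[0; 4, 3, 17, 18, 3]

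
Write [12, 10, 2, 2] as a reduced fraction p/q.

Using pₖ = aₖpₖ₋₁ + pₖ₋₂ and qₖ = aₖqₖ₋₁ + qₖ₋₂:
  k=0: a=12, p=12, q=1
  k=1: a=10, p=121, q=10
  k=2: a=2, p=254, q=21
  k=3: a=2, p=629, q=52

629/52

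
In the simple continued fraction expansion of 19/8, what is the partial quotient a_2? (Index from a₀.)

19 = 2·8 + 3   →  a_0 = 2
8 = 2·3 + 2   →  a_1 = 2
3 = 1·2 + 1   →  a_2 = 1

1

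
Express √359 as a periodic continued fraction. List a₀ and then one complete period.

[18; 1, 17, 1, 36]

a₀ = ⌊√359⌋ = 18.
With m₀=0, d₀=1 and mₖ₊₁ = dₖaₖ − mₖ, dₖ₊₁ = (n − mₖ₊₁²)/dₖ, aₖ₊₁ = ⌊(a₀+mₖ₊₁)/dₖ₊₁⌋:
  k=1: m=18, d=35, a=1
  k=2: m=17, d=2, a=17
  k=3: m=17, d=35, a=1
  k=4: m=18, d=1, a=36
d=1 and a=2a₀=36 at k=4, so the next step gives (m, d) = (18, 35) again — its k=1 value — and the period has length 4.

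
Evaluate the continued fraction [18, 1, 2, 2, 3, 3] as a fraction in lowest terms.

1478/79

Using pₖ = aₖpₖ₋₁ + pₖ₋₂ and qₖ = aₖqₖ₋₁ + qₖ₋₂:
  k=0: a=18, p=18, q=1
  k=1: a=1, p=19, q=1
  k=2: a=2, p=56, q=3
  k=3: a=2, p=131, q=7
  k=4: a=3, p=449, q=24
  k=5: a=3, p=1478, q=79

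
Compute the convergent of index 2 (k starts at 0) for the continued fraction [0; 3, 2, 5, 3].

2/7

Using pₖ = aₖpₖ₋₁ + pₖ₋₂, qₖ = aₖqₖ₋₁ + qₖ₋₂ (with p₋₁=1, p₋₂=0, q₋₁=0, q₋₂=1):
  k=0: a=0, p=0, q=1
  k=1: a=3, p=1, q=3
  k=2: a=2, p=2, q=7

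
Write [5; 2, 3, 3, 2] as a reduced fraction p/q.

Using pₖ = aₖpₖ₋₁ + pₖ₋₂ and qₖ = aₖqₖ₋₁ + qₖ₋₂:
  k=0: a=5, p=5, q=1
  k=1: a=2, p=11, q=2
  k=2: a=3, p=38, q=7
  k=3: a=3, p=125, q=23
  k=4: a=2, p=288, q=53

288/53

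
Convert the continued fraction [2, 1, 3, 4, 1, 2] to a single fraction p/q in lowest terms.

163/59

Fold from the inside: start with 2/1.
  1 + 1/2 = 3/2
  4 + 2/3 = 14/3
  3 + 3/14 = 45/14
  1 + 14/45 = 59/45
  2 + 45/59 = 163/59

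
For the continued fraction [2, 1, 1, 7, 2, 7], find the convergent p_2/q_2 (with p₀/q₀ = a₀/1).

5/2

Using pₖ = aₖpₖ₋₁ + pₖ₋₂, qₖ = aₖqₖ₋₁ + qₖ₋₂ (with p₋₁=1, p₋₂=0, q₋₁=0, q₋₂=1):
  k=0: a=2, p=2, q=1
  k=1: a=1, p=3, q=1
  k=2: a=1, p=5, q=2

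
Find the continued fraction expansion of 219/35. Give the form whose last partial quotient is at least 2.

[6; 3, 1, 8]

219 = 6*35 + 9
35 = 3*9 + 8
9 = 1*8 + 1
8 = 8*1 + 0  (stop)
So 219/35 = [6; 3, 1, 8].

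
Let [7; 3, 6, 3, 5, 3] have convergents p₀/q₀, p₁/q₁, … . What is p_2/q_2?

Using pₖ = aₖpₖ₋₁ + pₖ₋₂, qₖ = aₖqₖ₋₁ + qₖ₋₂ (with p₋₁=1, p₋₂=0, q₋₁=0, q₋₂=1):
  k=0: a=7, p=7, q=1
  k=1: a=3, p=22, q=3
  k=2: a=6, p=139, q=19

139/19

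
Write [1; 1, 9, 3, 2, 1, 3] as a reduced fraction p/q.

725/381

Using pₖ = aₖpₖ₋₁ + pₖ₋₂ and qₖ = aₖqₖ₋₁ + qₖ₋₂:
  k=0: a=1, p=1, q=1
  k=1: a=1, p=2, q=1
  k=2: a=9, p=19, q=10
  k=3: a=3, p=59, q=31
  k=4: a=2, p=137, q=72
  k=5: a=1, p=196, q=103
  k=6: a=3, p=725, q=381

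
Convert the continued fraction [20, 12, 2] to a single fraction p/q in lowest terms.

502/25

Fold from the inside: start with 2/1.
  12 + 1/2 = 25/2
  20 + 2/25 = 502/25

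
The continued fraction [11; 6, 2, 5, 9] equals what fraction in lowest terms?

7273/652

Using pₖ = aₖpₖ₋₁ + pₖ₋₂ and qₖ = aₖqₖ₋₁ + qₖ₋₂:
  k=0: a=11, p=11, q=1
  k=1: a=6, p=67, q=6
  k=2: a=2, p=145, q=13
  k=3: a=5, p=792, q=71
  k=4: a=9, p=7273, q=652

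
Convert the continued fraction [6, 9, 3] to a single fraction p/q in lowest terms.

171/28

Fold from the inside: start with 3/1.
  9 + 1/3 = 28/3
  6 + 3/28 = 171/28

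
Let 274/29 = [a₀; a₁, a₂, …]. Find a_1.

274 = 9·29 + 13   →  a_0 = 9
29 = 2·13 + 3   →  a_1 = 2

2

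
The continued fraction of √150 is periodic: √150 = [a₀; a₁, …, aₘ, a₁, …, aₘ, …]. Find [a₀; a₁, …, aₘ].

a₀ = ⌊√150⌋ = 12.
With m₀=0, d₀=1 and mₖ₊₁ = dₖaₖ − mₖ, dₖ₊₁ = (n − mₖ₊₁²)/dₖ, aₖ₊₁ = ⌊(a₀+mₖ₊₁)/dₖ₊₁⌋:
  k=1: m=12, d=6, a=4
  k=2: m=12, d=1, a=24
d=1 and a=2a₀=24 at k=2, so the next step gives (m, d) = (12, 6) again — its k=1 value — and the period has length 2.

[12; 4, 24]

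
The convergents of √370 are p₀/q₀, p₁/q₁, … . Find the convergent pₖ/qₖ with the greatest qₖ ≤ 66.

√370 = [19; 4, 4, 38, …] (period length 3).
Convergents:
  p_0/q_0 = 19/1
  p_1/q_1 = 77/4
  p_2/q_2 = 327/17
  p_3/q_3 = 12503/650
q_2 = 17 ≤ 66 < 650 = q_3, so the answer is 327/17.

327/17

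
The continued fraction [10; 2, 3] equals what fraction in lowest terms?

Fold from the inside: start with 3/1.
  2 + 1/3 = 7/3
  10 + 3/7 = 73/7

73/7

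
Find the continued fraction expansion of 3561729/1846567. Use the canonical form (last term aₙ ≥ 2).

[1; 1, 13, 19, 19, 19, 19]

3561729 = 1*1846567 + 1715162
1846567 = 1*1715162 + 131405
1715162 = 13*131405 + 6897
131405 = 19*6897 + 362
6897 = 19*362 + 19
362 = 19*19 + 1
19 = 19*1 + 0  (stop)
So 3561729/1846567 = [1; 1, 13, 19, 19, 19, 19].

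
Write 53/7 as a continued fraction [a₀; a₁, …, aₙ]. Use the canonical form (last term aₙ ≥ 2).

[7; 1, 1, 3]

53 = 7*7 + 4
7 = 1*4 + 3
4 = 1*3 + 1
3 = 3*1 + 0  (stop)
So 53/7 = [7; 1, 1, 3].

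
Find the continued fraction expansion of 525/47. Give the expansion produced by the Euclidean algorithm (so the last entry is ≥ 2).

[11; 5, 1, 7]

525 = 11×47 + 8
47 = 5×8 + 7
8 = 1×7 + 1
7 = 7×1 + 0  (stop)
So 525/47 = [11; 5, 1, 7].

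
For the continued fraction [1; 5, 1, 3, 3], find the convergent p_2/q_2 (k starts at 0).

7/6

Using pₖ = aₖpₖ₋₁ + pₖ₋₂, qₖ = aₖqₖ₋₁ + qₖ₋₂ (with p₋₁=1, p₋₂=0, q₋₁=0, q₋₂=1):
  k=0: a=1, p=1, q=1
  k=1: a=5, p=6, q=5
  k=2: a=1, p=7, q=6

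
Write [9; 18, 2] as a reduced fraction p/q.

Using pₖ = aₖpₖ₋₁ + pₖ₋₂ and qₖ = aₖqₖ₋₁ + qₖ₋₂:
  k=0: a=9, p=9, q=1
  k=1: a=18, p=163, q=18
  k=2: a=2, p=335, q=37

335/37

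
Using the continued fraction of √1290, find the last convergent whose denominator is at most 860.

30565/851

√1290 = [35; 1, 10, 1, 70, …] (period length 4).
Convergents:
  p_0/q_0 = 35/1
  p_1/q_1 = 36/1
  p_2/q_2 = 395/11
  p_3/q_3 = 431/12
  p_4/q_4 = 30565/851
  p_5/q_5 = 30996/863
q_4 = 851 ≤ 860 < 863 = q_5, so the answer is 30565/851.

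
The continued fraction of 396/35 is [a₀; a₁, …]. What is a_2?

5

396 = 11·35 + 11   →  a_0 = 11
35 = 3·11 + 2   →  a_1 = 3
11 = 5·2 + 1   →  a_2 = 5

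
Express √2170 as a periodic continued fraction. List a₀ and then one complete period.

[46; 1, 1, 2, 1, 1, 92]

a₀ = ⌊√2170⌋ = 46.
With m₀=0, d₀=1 and mₖ₊₁ = dₖaₖ − mₖ, dₖ₊₁ = (n − mₖ₊₁²)/dₖ, aₖ₊₁ = ⌊(a₀+mₖ₊₁)/dₖ₊₁⌋:
  k=1: m=46, d=54, a=1
  k=2: m=8, d=39, a=1
  k=3: m=31, d=31, a=2
  k=4: m=31, d=39, a=1
  k=5: m=8, d=54, a=1
  k=6: m=46, d=1, a=92
d=1 and a=2a₀=92 at k=6, so the next step gives (m, d) = (46, 54) again — its k=1 value — and the period has length 6.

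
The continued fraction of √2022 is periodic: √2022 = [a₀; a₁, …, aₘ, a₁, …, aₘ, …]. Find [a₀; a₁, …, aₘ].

[44; 1, 28, 1, 88]

a₀ = ⌊√2022⌋ = 44.
With m₀=0, d₀=1 and mₖ₊₁ = dₖaₖ − mₖ, dₖ₊₁ = (n − mₖ₊₁²)/dₖ, aₖ₊₁ = ⌊(a₀+mₖ₊₁)/dₖ₊₁⌋:
  k=1: m=44, d=86, a=1
  k=2: m=42, d=3, a=28
  k=3: m=42, d=86, a=1
  k=4: m=44, d=1, a=88
d=1 and a=2a₀=88 at k=4, so the next step gives (m, d) = (44, 86) again — its k=1 value — and the period has length 4.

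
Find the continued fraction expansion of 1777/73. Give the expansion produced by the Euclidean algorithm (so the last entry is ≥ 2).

1777 = 24*73 + 25
73 = 2*25 + 23
25 = 1*23 + 2
23 = 11*2 + 1
2 = 2*1 + 0  (stop)
So 1777/73 = [24; 2, 1, 11, 2].

[24; 2, 1, 11, 2]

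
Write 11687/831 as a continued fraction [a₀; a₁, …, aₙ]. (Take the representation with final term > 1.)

11687 = 14×831 + 53
831 = 15×53 + 36
53 = 1×36 + 17
36 = 2×17 + 2
17 = 8×2 + 1
2 = 2×1 + 0  (stop)
So 11687/831 = [14; 15, 1, 2, 8, 2].

[14; 15, 1, 2, 8, 2]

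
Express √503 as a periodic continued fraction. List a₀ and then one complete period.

a₀ = ⌊√503⌋ = 22.
With m₀=0, d₀=1 and mₖ₊₁ = dₖaₖ − mₖ, dₖ₊₁ = (n − mₖ₊₁²)/dₖ, aₖ₊₁ = ⌊(a₀+mₖ₊₁)/dₖ₊₁⌋:
  k=1: m=22, d=19, a=2
  k=2: m=16, d=13, a=2
  k=3: m=10, d=31, a=1
  k=4: m=21, d=2, a=21
  k=5: m=21, d=31, a=1
  k=6: m=10, d=13, a=2
  k=7: m=16, d=19, a=2
  k=8: m=22, d=1, a=44
d=1 and a=2a₀=44 at k=8, so the next step gives (m, d) = (22, 19) again — its k=1 value — and the period has length 8.

[22; 2, 2, 1, 21, 1, 2, 2, 44]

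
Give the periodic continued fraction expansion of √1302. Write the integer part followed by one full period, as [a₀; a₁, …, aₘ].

[36; 12, 72]

a₀ = ⌊√1302⌋ = 36.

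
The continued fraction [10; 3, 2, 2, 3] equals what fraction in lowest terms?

Fold from the inside: start with 3/1.
  2 + 1/3 = 7/3
  2 + 3/7 = 17/7
  3 + 7/17 = 58/17
  10 + 17/58 = 597/58

597/58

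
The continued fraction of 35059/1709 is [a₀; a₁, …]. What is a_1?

35059 = 20·1709 + 879   →  a_0 = 20
1709 = 1·879 + 830   →  a_1 = 1

1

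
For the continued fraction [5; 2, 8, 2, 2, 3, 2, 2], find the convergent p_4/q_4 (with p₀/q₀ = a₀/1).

487/89

Using pₖ = aₖpₖ₋₁ + pₖ₋₂, qₖ = aₖqₖ₋₁ + qₖ₋₂ (with p₋₁=1, p₋₂=0, q₋₁=0, q₋₂=1):
  k=0: a=5, p=5, q=1
  k=1: a=2, p=11, q=2
  k=2: a=8, p=93, q=17
  k=3: a=2, p=197, q=36
  k=4: a=2, p=487, q=89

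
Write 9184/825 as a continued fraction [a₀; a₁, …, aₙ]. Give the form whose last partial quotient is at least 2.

[11; 7, 1, 1, 3, 7, 2]

9184 = 11*825 + 109
825 = 7*109 + 62
109 = 1*62 + 47
62 = 1*47 + 15
47 = 3*15 + 2
15 = 7*2 + 1
2 = 2*1 + 0  (stop)
So 9184/825 = [11; 7, 1, 1, 3, 7, 2].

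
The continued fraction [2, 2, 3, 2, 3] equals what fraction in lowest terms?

Fold from the inside: start with 3/1.
  2 + 1/3 = 7/3
  3 + 3/7 = 24/7
  2 + 7/24 = 55/24
  2 + 24/55 = 134/55

134/55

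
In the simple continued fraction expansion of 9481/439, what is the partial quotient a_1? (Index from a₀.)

9481 = 21·439 + 262   →  a_0 = 21
439 = 1·262 + 177   →  a_1 = 1

1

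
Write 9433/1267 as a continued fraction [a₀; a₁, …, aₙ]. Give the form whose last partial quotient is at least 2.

9433 = 7×1267 + 564
1267 = 2×564 + 139
564 = 4×139 + 8
139 = 17×8 + 3
8 = 2×3 + 2
3 = 1×2 + 1
2 = 2×1 + 0  (stop)
So 9433/1267 = [7; 2, 4, 17, 2, 1, 2].

[7; 2, 4, 17, 2, 1, 2]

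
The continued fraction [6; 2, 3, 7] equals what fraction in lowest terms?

328/51

Fold from the inside: start with 7/1.
  3 + 1/7 = 22/7
  2 + 7/22 = 51/22
  6 + 22/51 = 328/51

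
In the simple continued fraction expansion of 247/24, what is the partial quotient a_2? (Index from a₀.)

247 = 10·24 + 7   →  a_0 = 10
24 = 3·7 + 3   →  a_1 = 3
7 = 2·3 + 1   →  a_2 = 2

2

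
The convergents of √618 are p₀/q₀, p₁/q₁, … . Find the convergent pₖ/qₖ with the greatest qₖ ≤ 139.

1417/57

√618 = [24; 1, 6, 8, 6, 1, 48, …] (period length 6).
Convergents:
  p_0/q_0 = 24/1
  p_1/q_1 = 25/1
  p_2/q_2 = 174/7
  p_3/q_3 = 1417/57
  p_4/q_4 = 8676/349
q_3 = 57 ≤ 139 < 349 = q_4, so the answer is 1417/57.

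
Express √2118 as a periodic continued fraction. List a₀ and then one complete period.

a₀ = ⌊√2118⌋ = 46.
With m₀=0, d₀=1 and mₖ₊₁ = dₖaₖ − mₖ, dₖ₊₁ = (n − mₖ₊₁²)/dₖ, aₖ₊₁ = ⌊(a₀+mₖ₊₁)/dₖ₊₁⌋:
  k=1: m=46, d=2, a=46
  k=2: m=46, d=1, a=92
d=1 and a=2a₀=92 at k=2, so the next step gives (m, d) = (46, 2) again — its k=1 value — and the period has length 2.

[46; 46, 92]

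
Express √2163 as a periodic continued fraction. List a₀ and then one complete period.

a₀ = ⌊√2163⌋ = 46.
With m₀=0, d₀=1 and mₖ₊₁ = dₖaₖ − mₖ, dₖ₊₁ = (n − mₖ₊₁²)/dₖ, aₖ₊₁ = ⌊(a₀+mₖ₊₁)/dₖ₊₁⌋:
  k=1: m=46, d=47, a=1
  k=2: m=1, d=46, a=1
  k=3: m=45, d=3, a=30
  k=4: m=45, d=46, a=1
  k=5: m=1, d=47, a=1
  k=6: m=46, d=1, a=92
d=1 and a=2a₀=92 at k=6, so the next step gives (m, d) = (46, 47) again — its k=1 value — and the period has length 6.

[46; 1, 1, 30, 1, 1, 92]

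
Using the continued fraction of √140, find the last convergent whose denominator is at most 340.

1692/143

√140 = [11; 1, 4, 1, 22, …] (period length 4).
Convergents:
  p_0/q_0 = 11/1
  p_1/q_1 = 12/1
  p_2/q_2 = 59/5
  p_3/q_3 = 71/6
  p_4/q_4 = 1621/137
  p_5/q_5 = 1692/143
  p_6/q_6 = 8389/709
q_5 = 143 ≤ 340 < 709 = q_6, so the answer is 1692/143.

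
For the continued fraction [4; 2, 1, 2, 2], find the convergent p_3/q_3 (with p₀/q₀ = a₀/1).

35/8

Using pₖ = aₖpₖ₋₁ + pₖ₋₂, qₖ = aₖqₖ₋₁ + qₖ₋₂ (with p₋₁=1, p₋₂=0, q₋₁=0, q₋₂=1):
  k=0: a=4, p=4, q=1
  k=1: a=2, p=9, q=2
  k=2: a=1, p=13, q=3
  k=3: a=2, p=35, q=8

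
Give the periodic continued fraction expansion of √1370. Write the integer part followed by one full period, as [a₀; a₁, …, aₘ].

[37; 74]

a₀ = ⌊√1370⌋ = 37.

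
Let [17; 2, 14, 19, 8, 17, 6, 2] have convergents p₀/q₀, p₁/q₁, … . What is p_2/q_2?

Using pₖ = aₖpₖ₋₁ + pₖ₋₂, qₖ = aₖqₖ₋₁ + qₖ₋₂ (with p₋₁=1, p₋₂=0, q₋₁=0, q₋₂=1):
  k=0: a=17, p=17, q=1
  k=1: a=2, p=35, q=2
  k=2: a=14, p=507, q=29

507/29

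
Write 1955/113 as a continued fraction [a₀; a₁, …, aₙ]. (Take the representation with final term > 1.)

1955 = 17×113 + 34
113 = 3×34 + 11
34 = 3×11 + 1
11 = 11×1 + 0  (stop)
So 1955/113 = [17; 3, 3, 11].

[17; 3, 3, 11]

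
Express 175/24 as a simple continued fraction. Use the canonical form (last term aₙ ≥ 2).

175 = 7·24 + 7
24 = 3·7 + 3
7 = 2·3 + 1
3 = 3·1 + 0  (stop)
So 175/24 = [7; 3, 2, 3].

[7; 3, 2, 3]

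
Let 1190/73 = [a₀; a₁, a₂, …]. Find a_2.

1190 = 16·73 + 22   →  a_0 = 16
73 = 3·22 + 7   →  a_1 = 3
22 = 3·7 + 1   →  a_2 = 3

3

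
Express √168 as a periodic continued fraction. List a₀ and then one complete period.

[12; 1, 24]

a₀ = ⌊√168⌋ = 12.
With m₀=0, d₀=1 and mₖ₊₁ = dₖaₖ − mₖ, dₖ₊₁ = (n − mₖ₊₁²)/dₖ, aₖ₊₁ = ⌊(a₀+mₖ₊₁)/dₖ₊₁⌋:
  k=1: m=12, d=24, a=1
  k=2: m=12, d=1, a=24
d=1 and a=2a₀=24 at k=2, so the next step gives (m, d) = (12, 24) again — its k=1 value — and the period has length 2.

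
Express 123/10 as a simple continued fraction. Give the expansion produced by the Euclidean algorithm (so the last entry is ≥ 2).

[12; 3, 3]

123 = 12*10 + 3
10 = 3*3 + 1
3 = 3*1 + 0  (stop)
So 123/10 = [12; 3, 3].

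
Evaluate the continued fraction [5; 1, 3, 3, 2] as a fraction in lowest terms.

Fold from the inside: start with 2/1.
  3 + 1/2 = 7/2
  3 + 2/7 = 23/7
  1 + 7/23 = 30/23
  5 + 23/30 = 173/30

173/30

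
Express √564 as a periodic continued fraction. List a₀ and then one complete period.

a₀ = ⌊√564⌋ = 23.
With m₀=0, d₀=1 and mₖ₊₁ = dₖaₖ − mₖ, dₖ₊₁ = (n − mₖ₊₁²)/dₖ, aₖ₊₁ = ⌊(a₀+mₖ₊₁)/dₖ₊₁⌋:
  k=1: m=23, d=35, a=1
  k=2: m=12, d=12, a=2
  k=3: m=12, d=35, a=1
  k=4: m=23, d=1, a=46
d=1 and a=2a₀=46 at k=4, so the next step gives (m, d) = (23, 35) again — its k=1 value — and the period has length 4.

[23; 1, 2, 1, 46]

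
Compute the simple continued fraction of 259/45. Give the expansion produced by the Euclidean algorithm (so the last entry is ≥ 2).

259 = 5*45 + 34
45 = 1*34 + 11
34 = 3*11 + 1
11 = 11*1 + 0  (stop)
So 259/45 = [5; 1, 3, 11].

[5; 1, 3, 11]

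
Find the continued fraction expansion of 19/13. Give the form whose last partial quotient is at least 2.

19 = 1×13 + 6
13 = 2×6 + 1
6 = 6×1 + 0  (stop)
So 19/13 = [1; 2, 6].

[1; 2, 6]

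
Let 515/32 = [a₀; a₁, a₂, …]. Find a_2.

515 = 16·32 + 3   →  a_0 = 16
32 = 10·3 + 2   →  a_1 = 10
3 = 1·2 + 1   →  a_2 = 1

1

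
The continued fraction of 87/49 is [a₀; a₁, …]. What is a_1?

1

87 = 1·49 + 38   →  a_0 = 1
49 = 1·38 + 11   →  a_1 = 1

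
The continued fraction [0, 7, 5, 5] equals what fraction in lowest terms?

Using pₖ = aₖpₖ₋₁ + pₖ₋₂ and qₖ = aₖqₖ₋₁ + qₖ₋₂:
  k=0: a=0, p=0, q=1
  k=1: a=7, p=1, q=7
  k=2: a=5, p=5, q=36
  k=3: a=5, p=26, q=187

26/187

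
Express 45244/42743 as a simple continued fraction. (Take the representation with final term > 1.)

45244 = 1*42743 + 2501
42743 = 17*2501 + 226
2501 = 11*226 + 15
226 = 15*15 + 1
15 = 15*1 + 0  (stop)
So 45244/42743 = [1; 17, 11, 15, 15].

[1; 17, 11, 15, 15]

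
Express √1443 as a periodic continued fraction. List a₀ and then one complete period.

[37; 1, 74]

a₀ = ⌊√1443⌋ = 37.
With m₀=0, d₀=1 and mₖ₊₁ = dₖaₖ − mₖ, dₖ₊₁ = (n − mₖ₊₁²)/dₖ, aₖ₊₁ = ⌊(a₀+mₖ₊₁)/dₖ₊₁⌋:
  k=1: m=37, d=74, a=1
  k=2: m=37, d=1, a=74
d=1 and a=2a₀=74 at k=2, so the next step gives (m, d) = (37, 74) again — its k=1 value — and the period has length 2.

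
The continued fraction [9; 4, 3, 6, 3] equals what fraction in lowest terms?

Using pₖ = aₖpₖ₋₁ + pₖ₋₂ and qₖ = aₖqₖ₋₁ + qₖ₋₂:
  k=0: a=9, p=9, q=1
  k=1: a=4, p=37, q=4
  k=2: a=3, p=120, q=13
  k=3: a=6, p=757, q=82
  k=4: a=3, p=2391, q=259

2391/259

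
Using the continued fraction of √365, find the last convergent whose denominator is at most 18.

191/10

√365 = [19; 9, 1, 1, 9, 38, …] (period length 5).
Convergents:
  p_0/q_0 = 19/1
  p_1/q_1 = 172/9
  p_2/q_2 = 191/10
  p_3/q_3 = 363/19
q_2 = 10 ≤ 18 < 19 = q_3, so the answer is 191/10.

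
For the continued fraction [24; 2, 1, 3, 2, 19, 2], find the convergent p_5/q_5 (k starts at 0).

Using pₖ = aₖpₖ₋₁ + pₖ₋₂, qₖ = aₖqₖ₋₁ + qₖ₋₂ (with p₋₁=1, p₋₂=0, q₋₁=0, q₋₂=1):
  k=0: a=24, p=24, q=1
  k=1: a=2, p=49, q=2
  k=2: a=1, p=73, q=3
  k=3: a=3, p=268, q=11
  k=4: a=2, p=609, q=25
  k=5: a=19, p=11839, q=486

11839/486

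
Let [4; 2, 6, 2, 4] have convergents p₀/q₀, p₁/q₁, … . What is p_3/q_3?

Using pₖ = aₖpₖ₋₁ + pₖ₋₂, qₖ = aₖqₖ₋₁ + qₖ₋₂ (with p₋₁=1, p₋₂=0, q₋₁=0, q₋₂=1):
  k=0: a=4, p=4, q=1
  k=1: a=2, p=9, q=2
  k=2: a=6, p=58, q=13
  k=3: a=2, p=125, q=28

125/28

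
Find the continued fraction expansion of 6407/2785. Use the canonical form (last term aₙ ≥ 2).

6407 = 2·2785 + 837
2785 = 3·837 + 274
837 = 3·274 + 15
274 = 18·15 + 4
15 = 3·4 + 3
4 = 1·3 + 1
3 = 3·1 + 0  (stop)
So 6407/2785 = [2; 3, 3, 18, 3, 1, 3].

[2; 3, 3, 18, 3, 1, 3]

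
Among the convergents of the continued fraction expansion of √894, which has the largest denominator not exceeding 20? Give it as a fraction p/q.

299/10

√894 = [29; 1, 8, 1, 58, …] (period length 4).
Convergents:
  p_0/q_0 = 29/1
  p_1/q_1 = 30/1
  p_2/q_2 = 269/9
  p_3/q_3 = 299/10
  p_4/q_4 = 17611/589
q_3 = 10 ≤ 20 < 589 = q_4, so the answer is 299/10.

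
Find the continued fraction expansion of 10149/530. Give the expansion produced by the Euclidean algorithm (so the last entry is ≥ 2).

[19; 6, 1, 2, 2, 3, 3]

10149 = 19·530 + 79
530 = 6·79 + 56
79 = 1·56 + 23
56 = 2·23 + 10
23 = 2·10 + 3
10 = 3·3 + 1
3 = 3·1 + 0  (stop)
So 10149/530 = [19; 6, 1, 2, 2, 3, 3].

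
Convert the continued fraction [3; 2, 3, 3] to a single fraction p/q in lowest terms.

79/23

Fold from the inside: start with 3/1.
  3 + 1/3 = 10/3
  2 + 3/10 = 23/10
  3 + 10/23 = 79/23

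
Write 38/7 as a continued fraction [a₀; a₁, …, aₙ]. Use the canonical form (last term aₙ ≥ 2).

[5; 2, 3]

38 = 5*7 + 3
7 = 2*3 + 1
3 = 3*1 + 0  (stop)
So 38/7 = [5; 2, 3].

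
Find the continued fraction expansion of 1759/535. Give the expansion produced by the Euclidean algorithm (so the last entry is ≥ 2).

1759 = 3*535 + 154
535 = 3*154 + 73
154 = 2*73 + 8
73 = 9*8 + 1
8 = 8*1 + 0  (stop)
So 1759/535 = [3; 3, 2, 9, 8].

[3; 3, 2, 9, 8]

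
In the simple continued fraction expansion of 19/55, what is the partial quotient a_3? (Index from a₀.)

8

19 = 0·55 + 19   →  a_0 = 0
55 = 2·19 + 17   →  a_1 = 2
19 = 1·17 + 2   →  a_2 = 1
17 = 8·2 + 1   →  a_3 = 8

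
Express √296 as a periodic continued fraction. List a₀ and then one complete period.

a₀ = ⌊√296⌋ = 17.
With m₀=0, d₀=1 and mₖ₊₁ = dₖaₖ − mₖ, dₖ₊₁ = (n − mₖ₊₁²)/dₖ, aₖ₊₁ = ⌊(a₀+mₖ₊₁)/dₖ₊₁⌋:
  k=1: m=17, d=7, a=4
  k=2: m=11, d=25, a=1
  k=3: m=14, d=4, a=7
  k=4: m=14, d=25, a=1
  k=5: m=11, d=7, a=4
  k=6: m=17, d=1, a=34
d=1 and a=2a₀=34 at k=6, so the next step gives (m, d) = (17, 7) again — its k=1 value — and the period has length 6.

[17; 4, 1, 7, 1, 4, 34]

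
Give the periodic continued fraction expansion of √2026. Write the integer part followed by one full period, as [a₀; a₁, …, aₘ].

[45; 90]

a₀ = ⌊√2026⌋ = 45.
With m₀=0, d₀=1 and mₖ₊₁ = dₖaₖ − mₖ, dₖ₊₁ = (n − mₖ₊₁²)/dₖ, aₖ₊₁ = ⌊(a₀+mₖ₊₁)/dₖ₊₁⌋:
  k=1: m=45, d=1, a=90
d=1 and a=2a₀=90 at k=1, so the next step gives (m, d) = (45, 1) again — its k=1 value — and the period has length 1.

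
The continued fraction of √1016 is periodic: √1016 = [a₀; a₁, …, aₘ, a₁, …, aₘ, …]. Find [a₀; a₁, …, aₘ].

a₀ = ⌊√1016⌋ = 31.
With m₀=0, d₀=1 and mₖ₊₁ = dₖaₖ − mₖ, dₖ₊₁ = (n − mₖ₊₁²)/dₖ, aₖ₊₁ = ⌊(a₀+mₖ₊₁)/dₖ₊₁⌋:
  k=1: m=31, d=55, a=1
  k=2: m=24, d=8, a=6
  k=3: m=24, d=55, a=1
  k=4: m=31, d=1, a=62
d=1 and a=2a₀=62 at k=4, so the next step gives (m, d) = (31, 55) again — its k=1 value — and the period has length 4.

[31; 1, 6, 1, 62]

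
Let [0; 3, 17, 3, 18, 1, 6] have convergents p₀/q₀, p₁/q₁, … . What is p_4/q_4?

953/2914

Using pₖ = aₖpₖ₋₁ + pₖ₋₂, qₖ = aₖqₖ₋₁ + qₖ₋₂ (with p₋₁=1, p₋₂=0, q₋₁=0, q₋₂=1):
  k=0: a=0, p=0, q=1
  k=1: a=3, p=1, q=3
  k=2: a=17, p=17, q=52
  k=3: a=3, p=52, q=159
  k=4: a=18, p=953, q=2914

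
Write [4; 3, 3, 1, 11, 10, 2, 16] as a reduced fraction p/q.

Using pₖ = aₖpₖ₋₁ + pₖ₋₂ and qₖ = aₖqₖ₋₁ + qₖ₋₂:
  k=0: a=4, p=4, q=1
  k=1: a=3, p=13, q=3
  k=2: a=3, p=43, q=10
  k=3: a=1, p=56, q=13
  k=4: a=11, p=659, q=153
  k=5: a=10, p=6646, q=1543
  k=6: a=2, p=13951, q=3239
  k=7: a=16, p=229862, q=53367

229862/53367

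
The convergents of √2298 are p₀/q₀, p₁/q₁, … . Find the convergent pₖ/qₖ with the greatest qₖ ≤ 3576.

√2298 = [47; 1, 14, 1, 94, …] (period length 4).
Convergents:
  p_0/q_0 = 47/1
  p_1/q_1 = 48/1
  p_2/q_2 = 719/15
  p_3/q_3 = 767/16
  p_4/q_4 = 72817/1519
  p_5/q_5 = 73584/1535
  p_6/q_6 = 1102993/23009
q_5 = 1535 ≤ 3576 < 23009 = q_6, so the answer is 73584/1535.

73584/1535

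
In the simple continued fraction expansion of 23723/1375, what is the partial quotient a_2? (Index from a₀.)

23723 = 17·1375 + 348   →  a_0 = 17
1375 = 3·348 + 331   →  a_1 = 3
348 = 1·331 + 17   →  a_2 = 1

1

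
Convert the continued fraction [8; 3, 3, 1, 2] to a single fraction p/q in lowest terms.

299/36

Fold from the inside: start with 2/1.
  1 + 1/2 = 3/2
  3 + 2/3 = 11/3
  3 + 3/11 = 36/11
  8 + 11/36 = 299/36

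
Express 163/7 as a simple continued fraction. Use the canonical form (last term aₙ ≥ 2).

163 = 23*7 + 2
7 = 3*2 + 1
2 = 2*1 + 0  (stop)
So 163/7 = [23; 3, 2].

[23; 3, 2]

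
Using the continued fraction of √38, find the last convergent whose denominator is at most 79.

√38 = [6; 6, 12, …] (period length 2).
Convergents:
  p_0/q_0 = 6/1
  p_1/q_1 = 37/6
  p_2/q_2 = 450/73
  p_3/q_3 = 2737/444
q_2 = 73 ≤ 79 < 444 = q_3, so the answer is 450/73.

450/73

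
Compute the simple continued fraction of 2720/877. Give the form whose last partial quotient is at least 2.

2720 = 3·877 + 89
877 = 9·89 + 76
89 = 1·76 + 13
76 = 5·13 + 11
13 = 1·11 + 2
11 = 5·2 + 1
2 = 2·1 + 0  (stop)
So 2720/877 = [3; 9, 1, 5, 1, 5, 2].

[3; 9, 1, 5, 1, 5, 2]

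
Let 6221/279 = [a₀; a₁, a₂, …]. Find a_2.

6221 = 22·279 + 83   →  a_0 = 22
279 = 3·83 + 30   →  a_1 = 3
83 = 2·30 + 23   →  a_2 = 2

2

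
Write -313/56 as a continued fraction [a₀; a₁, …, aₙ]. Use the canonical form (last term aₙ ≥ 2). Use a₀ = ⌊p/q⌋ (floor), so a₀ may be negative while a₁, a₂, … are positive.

[-6; 2, 2, 3, 3]

-313 = -6×56 + 23
56 = 2×23 + 10
23 = 2×10 + 3
10 = 3×3 + 1
3 = 3×1 + 0  (stop)
So -313/56 = [-6; 2, 2, 3, 3].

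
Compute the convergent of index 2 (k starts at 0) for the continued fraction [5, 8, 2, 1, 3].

Using pₖ = aₖpₖ₋₁ + pₖ₋₂, qₖ = aₖqₖ₋₁ + qₖ₋₂ (with p₋₁=1, p₋₂=0, q₋₁=0, q₋₂=1):
  k=0: a=5, p=5, q=1
  k=1: a=8, p=41, q=8
  k=2: a=2, p=87, q=17

87/17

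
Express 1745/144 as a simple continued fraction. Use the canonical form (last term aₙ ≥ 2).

[12; 8, 2, 8]

1745 = 12·144 + 17
144 = 8·17 + 8
17 = 2·8 + 1
8 = 8·1 + 0  (stop)
So 1745/144 = [12; 8, 2, 8].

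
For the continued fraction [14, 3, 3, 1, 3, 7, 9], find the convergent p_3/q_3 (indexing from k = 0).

186/13

Using pₖ = aₖpₖ₋₁ + pₖ₋₂, qₖ = aₖqₖ₋₁ + qₖ₋₂ (with p₋₁=1, p₋₂=0, q₋₁=0, q₋₂=1):
  k=0: a=14, p=14, q=1
  k=1: a=3, p=43, q=3
  k=2: a=3, p=143, q=10
  k=3: a=1, p=186, q=13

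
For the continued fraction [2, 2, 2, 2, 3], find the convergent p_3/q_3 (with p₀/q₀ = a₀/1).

Using pₖ = aₖpₖ₋₁ + pₖ₋₂, qₖ = aₖqₖ₋₁ + qₖ₋₂ (with p₋₁=1, p₋₂=0, q₋₁=0, q₋₂=1):
  k=0: a=2, p=2, q=1
  k=1: a=2, p=5, q=2
  k=2: a=2, p=12, q=5
  k=3: a=2, p=29, q=12

29/12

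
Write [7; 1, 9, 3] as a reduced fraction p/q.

245/31

Using pₖ = aₖpₖ₋₁ + pₖ₋₂ and qₖ = aₖqₖ₋₁ + qₖ₋₂:
  k=0: a=7, p=7, q=1
  k=1: a=1, p=8, q=1
  k=2: a=9, p=79, q=10
  k=3: a=3, p=245, q=31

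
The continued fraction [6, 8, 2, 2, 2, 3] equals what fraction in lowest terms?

Using pₖ = aₖpₖ₋₁ + pₖ₋₂ and qₖ = aₖqₖ₋₁ + qₖ₋₂:
  k=0: a=6, p=6, q=1
  k=1: a=8, p=49, q=8
  k=2: a=2, p=104, q=17
  k=3: a=2, p=257, q=42
  k=4: a=2, p=618, q=101
  k=5: a=3, p=2111, q=345

2111/345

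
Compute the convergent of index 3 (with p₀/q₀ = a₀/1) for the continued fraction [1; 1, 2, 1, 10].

Using pₖ = aₖpₖ₋₁ + pₖ₋₂, qₖ = aₖqₖ₋₁ + qₖ₋₂ (with p₋₁=1, p₋₂=0, q₋₁=0, q₋₂=1):
  k=0: a=1, p=1, q=1
  k=1: a=1, p=2, q=1
  k=2: a=2, p=5, q=3
  k=3: a=1, p=7, q=4

7/4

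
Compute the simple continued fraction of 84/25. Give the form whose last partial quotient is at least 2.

[3; 2, 1, 3, 2]

84 = 3*25 + 9
25 = 2*9 + 7
9 = 1*7 + 2
7 = 3*2 + 1
2 = 2*1 + 0  (stop)
So 84/25 = [3; 2, 1, 3, 2].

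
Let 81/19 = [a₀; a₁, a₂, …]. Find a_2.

81 = 4·19 + 5   →  a_0 = 4
19 = 3·5 + 4   →  a_1 = 3
5 = 1·4 + 1   →  a_2 = 1

1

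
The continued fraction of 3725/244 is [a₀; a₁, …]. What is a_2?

3725 = 15·244 + 65   →  a_0 = 15
244 = 3·65 + 49   →  a_1 = 3
65 = 1·49 + 16   →  a_2 = 1

1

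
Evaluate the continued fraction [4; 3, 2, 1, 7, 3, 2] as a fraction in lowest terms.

2403/559

Fold from the inside: start with 2/1.
  3 + 1/2 = 7/2
  7 + 2/7 = 51/7
  1 + 7/51 = 58/51
  2 + 51/58 = 167/58
  3 + 58/167 = 559/167
  4 + 167/559 = 2403/559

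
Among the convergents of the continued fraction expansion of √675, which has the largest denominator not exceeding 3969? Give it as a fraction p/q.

70226/2703

√675 = [25; 1, 50, …] (period length 2).
Convergents:
  p_0/q_0 = 25/1
  p_1/q_1 = 26/1
  p_2/q_2 = 1325/51
  p_3/q_3 = 1351/52
  p_4/q_4 = 68875/2651
  p_5/q_5 = 70226/2703
  p_6/q_6 = 3580175/137801
q_5 = 2703 ≤ 3969 < 137801 = q_6, so the answer is 70226/2703.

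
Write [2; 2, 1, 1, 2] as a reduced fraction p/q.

Using pₖ = aₖpₖ₋₁ + pₖ₋₂ and qₖ = aₖqₖ₋₁ + qₖ₋₂:
  k=0: a=2, p=2, q=1
  k=1: a=2, p=5, q=2
  k=2: a=1, p=7, q=3
  k=3: a=1, p=12, q=5
  k=4: a=2, p=31, q=13

31/13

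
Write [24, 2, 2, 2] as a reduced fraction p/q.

293/12

Fold from the inside: start with 2/1.
  2 + 1/2 = 5/2
  2 + 2/5 = 12/5
  24 + 5/12 = 293/12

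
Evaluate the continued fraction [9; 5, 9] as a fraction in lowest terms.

423/46

Using pₖ = aₖpₖ₋₁ + pₖ₋₂ and qₖ = aₖqₖ₋₁ + qₖ₋₂:
  k=0: a=9, p=9, q=1
  k=1: a=5, p=46, q=5
  k=2: a=9, p=423, q=46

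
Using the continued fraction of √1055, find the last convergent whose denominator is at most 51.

812/25

√1055 = [32; 2, 12, 2, 64, …] (period length 4).
Convergents:
  p_0/q_0 = 32/1
  p_1/q_1 = 65/2
  p_2/q_2 = 812/25
  p_3/q_3 = 1689/52
q_2 = 25 ≤ 51 < 52 = q_3, so the answer is 812/25.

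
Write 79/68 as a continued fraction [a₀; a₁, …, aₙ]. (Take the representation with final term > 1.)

[1; 6, 5, 2]

79 = 1×68 + 11
68 = 6×11 + 2
11 = 5×2 + 1
2 = 2×1 + 0  (stop)
So 79/68 = [1; 6, 5, 2].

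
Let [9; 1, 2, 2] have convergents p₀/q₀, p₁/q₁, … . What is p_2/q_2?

Using pₖ = aₖpₖ₋₁ + pₖ₋₂, qₖ = aₖqₖ₋₁ + qₖ₋₂ (with p₋₁=1, p₋₂=0, q₋₁=0, q₋₂=1):
  k=0: a=9, p=9, q=1
  k=1: a=1, p=10, q=1
  k=2: a=2, p=29, q=3

29/3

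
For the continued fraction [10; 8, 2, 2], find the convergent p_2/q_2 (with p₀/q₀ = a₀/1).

Using pₖ = aₖpₖ₋₁ + pₖ₋₂, qₖ = aₖqₖ₋₁ + qₖ₋₂ (with p₋₁=1, p₋₂=0, q₋₁=0, q₋₂=1):
  k=0: a=10, p=10, q=1
  k=1: a=8, p=81, q=8
  k=2: a=2, p=172, q=17

172/17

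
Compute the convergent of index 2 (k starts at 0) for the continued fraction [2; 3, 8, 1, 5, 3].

Using pₖ = aₖpₖ₋₁ + pₖ₋₂, qₖ = aₖqₖ₋₁ + qₖ₋₂ (with p₋₁=1, p₋₂=0, q₋₁=0, q₋₂=1):
  k=0: a=2, p=2, q=1
  k=1: a=3, p=7, q=3
  k=2: a=8, p=58, q=25

58/25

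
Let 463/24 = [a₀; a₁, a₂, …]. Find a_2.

463 = 19·24 + 7   →  a_0 = 19
24 = 3·7 + 3   →  a_1 = 3
7 = 2·3 + 1   →  a_2 = 2

2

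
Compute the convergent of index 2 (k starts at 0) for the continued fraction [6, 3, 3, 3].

63/10

Using pₖ = aₖpₖ₋₁ + pₖ₋₂, qₖ = aₖqₖ₋₁ + qₖ₋₂ (with p₋₁=1, p₋₂=0, q₋₁=0, q₋₂=1):
  k=0: a=6, p=6, q=1
  k=1: a=3, p=19, q=3
  k=2: a=3, p=63, q=10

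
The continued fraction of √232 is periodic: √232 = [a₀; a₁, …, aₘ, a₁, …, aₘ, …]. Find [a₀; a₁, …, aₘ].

[15; 4, 3, 7, 3, 4, 30]

a₀ = ⌊√232⌋ = 15.
With m₀=0, d₀=1 and mₖ₊₁ = dₖaₖ − mₖ, dₖ₊₁ = (n − mₖ₊₁²)/dₖ, aₖ₊₁ = ⌊(a₀+mₖ₊₁)/dₖ₊₁⌋:
  k=1: m=15, d=7, a=4
  k=2: m=13, d=9, a=3
  k=3: m=14, d=4, a=7
  k=4: m=14, d=9, a=3
  k=5: m=13, d=7, a=4
  k=6: m=15, d=1, a=30
d=1 and a=2a₀=30 at k=6, so the next step gives (m, d) = (15, 7) again — its k=1 value — and the period has length 6.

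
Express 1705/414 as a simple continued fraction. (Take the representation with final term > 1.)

[4; 8, 2, 4, 2, 2]

1705 = 4×414 + 49
414 = 8×49 + 22
49 = 2×22 + 5
22 = 4×5 + 2
5 = 2×2 + 1
2 = 2×1 + 0  (stop)
So 1705/414 = [4; 8, 2, 4, 2, 2].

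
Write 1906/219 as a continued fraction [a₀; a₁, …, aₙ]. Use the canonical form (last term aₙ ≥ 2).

[8; 1, 2, 2, 1, 2, 2, 3]

1906 = 8×219 + 154
219 = 1×154 + 65
154 = 2×65 + 24
65 = 2×24 + 17
24 = 1×17 + 7
17 = 2×7 + 3
7 = 2×3 + 1
3 = 3×1 + 0  (stop)
So 1906/219 = [8; 1, 2, 2, 1, 2, 2, 3].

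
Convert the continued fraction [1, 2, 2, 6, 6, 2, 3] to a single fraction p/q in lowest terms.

2074/1475

Using pₖ = aₖpₖ₋₁ + pₖ₋₂ and qₖ = aₖqₖ₋₁ + qₖ₋₂:
  k=0: a=1, p=1, q=1
  k=1: a=2, p=3, q=2
  k=2: a=2, p=7, q=5
  k=3: a=6, p=45, q=32
  k=4: a=6, p=277, q=197
  k=5: a=2, p=599, q=426
  k=6: a=3, p=2074, q=1475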